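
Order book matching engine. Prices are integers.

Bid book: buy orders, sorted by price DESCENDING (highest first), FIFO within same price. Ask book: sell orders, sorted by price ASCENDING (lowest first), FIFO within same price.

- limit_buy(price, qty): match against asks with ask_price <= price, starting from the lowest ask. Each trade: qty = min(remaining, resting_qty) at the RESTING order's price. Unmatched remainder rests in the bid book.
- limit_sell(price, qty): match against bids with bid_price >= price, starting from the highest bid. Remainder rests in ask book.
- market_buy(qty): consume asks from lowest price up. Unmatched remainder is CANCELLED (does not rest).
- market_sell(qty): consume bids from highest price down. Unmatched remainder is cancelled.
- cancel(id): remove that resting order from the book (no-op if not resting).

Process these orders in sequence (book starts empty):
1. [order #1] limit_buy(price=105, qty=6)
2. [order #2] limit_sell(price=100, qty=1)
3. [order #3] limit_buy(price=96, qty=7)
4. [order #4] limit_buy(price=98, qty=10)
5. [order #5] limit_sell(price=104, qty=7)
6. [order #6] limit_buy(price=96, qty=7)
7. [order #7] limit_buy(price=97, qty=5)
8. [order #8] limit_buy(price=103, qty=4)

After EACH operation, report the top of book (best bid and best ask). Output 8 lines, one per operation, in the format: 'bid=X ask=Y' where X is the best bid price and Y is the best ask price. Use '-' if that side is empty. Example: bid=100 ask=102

Answer: bid=105 ask=-
bid=105 ask=-
bid=105 ask=-
bid=105 ask=-
bid=98 ask=104
bid=98 ask=104
bid=98 ask=104
bid=103 ask=104

Derivation:
After op 1 [order #1] limit_buy(price=105, qty=6): fills=none; bids=[#1:6@105] asks=[-]
After op 2 [order #2] limit_sell(price=100, qty=1): fills=#1x#2:1@105; bids=[#1:5@105] asks=[-]
After op 3 [order #3] limit_buy(price=96, qty=7): fills=none; bids=[#1:5@105 #3:7@96] asks=[-]
After op 4 [order #4] limit_buy(price=98, qty=10): fills=none; bids=[#1:5@105 #4:10@98 #3:7@96] asks=[-]
After op 5 [order #5] limit_sell(price=104, qty=7): fills=#1x#5:5@105; bids=[#4:10@98 #3:7@96] asks=[#5:2@104]
After op 6 [order #6] limit_buy(price=96, qty=7): fills=none; bids=[#4:10@98 #3:7@96 #6:7@96] asks=[#5:2@104]
After op 7 [order #7] limit_buy(price=97, qty=5): fills=none; bids=[#4:10@98 #7:5@97 #3:7@96 #6:7@96] asks=[#5:2@104]
After op 8 [order #8] limit_buy(price=103, qty=4): fills=none; bids=[#8:4@103 #4:10@98 #7:5@97 #3:7@96 #6:7@96] asks=[#5:2@104]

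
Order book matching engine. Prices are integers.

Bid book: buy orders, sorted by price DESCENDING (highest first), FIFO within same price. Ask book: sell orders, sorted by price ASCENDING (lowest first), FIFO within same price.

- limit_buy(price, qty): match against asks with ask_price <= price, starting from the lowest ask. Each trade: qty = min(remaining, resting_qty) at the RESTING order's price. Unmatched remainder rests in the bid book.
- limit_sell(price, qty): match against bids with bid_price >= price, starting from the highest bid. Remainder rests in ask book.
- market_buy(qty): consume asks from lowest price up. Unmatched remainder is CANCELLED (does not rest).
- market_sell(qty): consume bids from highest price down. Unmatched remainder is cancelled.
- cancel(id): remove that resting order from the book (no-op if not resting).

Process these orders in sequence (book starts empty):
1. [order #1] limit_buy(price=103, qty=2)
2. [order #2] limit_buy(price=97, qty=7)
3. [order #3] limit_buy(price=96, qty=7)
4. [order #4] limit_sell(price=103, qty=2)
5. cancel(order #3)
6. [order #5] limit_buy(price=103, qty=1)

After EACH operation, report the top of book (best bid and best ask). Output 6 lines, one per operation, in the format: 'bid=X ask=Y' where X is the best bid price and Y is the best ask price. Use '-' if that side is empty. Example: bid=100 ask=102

After op 1 [order #1] limit_buy(price=103, qty=2): fills=none; bids=[#1:2@103] asks=[-]
After op 2 [order #2] limit_buy(price=97, qty=7): fills=none; bids=[#1:2@103 #2:7@97] asks=[-]
After op 3 [order #3] limit_buy(price=96, qty=7): fills=none; bids=[#1:2@103 #2:7@97 #3:7@96] asks=[-]
After op 4 [order #4] limit_sell(price=103, qty=2): fills=#1x#4:2@103; bids=[#2:7@97 #3:7@96] asks=[-]
After op 5 cancel(order #3): fills=none; bids=[#2:7@97] asks=[-]
After op 6 [order #5] limit_buy(price=103, qty=1): fills=none; bids=[#5:1@103 #2:7@97] asks=[-]

Answer: bid=103 ask=-
bid=103 ask=-
bid=103 ask=-
bid=97 ask=-
bid=97 ask=-
bid=103 ask=-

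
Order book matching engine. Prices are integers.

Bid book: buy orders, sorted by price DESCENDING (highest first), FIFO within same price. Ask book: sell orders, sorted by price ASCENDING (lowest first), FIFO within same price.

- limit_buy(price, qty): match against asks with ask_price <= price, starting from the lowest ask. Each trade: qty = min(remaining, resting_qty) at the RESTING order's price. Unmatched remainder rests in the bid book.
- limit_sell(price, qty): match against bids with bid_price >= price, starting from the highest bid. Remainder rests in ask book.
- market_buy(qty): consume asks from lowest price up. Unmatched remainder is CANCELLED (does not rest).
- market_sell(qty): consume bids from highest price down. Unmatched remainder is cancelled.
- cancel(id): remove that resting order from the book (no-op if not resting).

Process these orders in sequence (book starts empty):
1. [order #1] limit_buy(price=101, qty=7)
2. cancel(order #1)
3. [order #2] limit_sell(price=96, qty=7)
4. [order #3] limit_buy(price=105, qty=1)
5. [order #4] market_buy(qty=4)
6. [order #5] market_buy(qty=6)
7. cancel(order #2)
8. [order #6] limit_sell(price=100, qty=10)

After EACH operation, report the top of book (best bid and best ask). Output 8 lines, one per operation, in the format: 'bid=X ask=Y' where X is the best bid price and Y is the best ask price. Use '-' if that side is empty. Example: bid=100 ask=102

After op 1 [order #1] limit_buy(price=101, qty=7): fills=none; bids=[#1:7@101] asks=[-]
After op 2 cancel(order #1): fills=none; bids=[-] asks=[-]
After op 3 [order #2] limit_sell(price=96, qty=7): fills=none; bids=[-] asks=[#2:7@96]
After op 4 [order #3] limit_buy(price=105, qty=1): fills=#3x#2:1@96; bids=[-] asks=[#2:6@96]
After op 5 [order #4] market_buy(qty=4): fills=#4x#2:4@96; bids=[-] asks=[#2:2@96]
After op 6 [order #5] market_buy(qty=6): fills=#5x#2:2@96; bids=[-] asks=[-]
After op 7 cancel(order #2): fills=none; bids=[-] asks=[-]
After op 8 [order #6] limit_sell(price=100, qty=10): fills=none; bids=[-] asks=[#6:10@100]

Answer: bid=101 ask=-
bid=- ask=-
bid=- ask=96
bid=- ask=96
bid=- ask=96
bid=- ask=-
bid=- ask=-
bid=- ask=100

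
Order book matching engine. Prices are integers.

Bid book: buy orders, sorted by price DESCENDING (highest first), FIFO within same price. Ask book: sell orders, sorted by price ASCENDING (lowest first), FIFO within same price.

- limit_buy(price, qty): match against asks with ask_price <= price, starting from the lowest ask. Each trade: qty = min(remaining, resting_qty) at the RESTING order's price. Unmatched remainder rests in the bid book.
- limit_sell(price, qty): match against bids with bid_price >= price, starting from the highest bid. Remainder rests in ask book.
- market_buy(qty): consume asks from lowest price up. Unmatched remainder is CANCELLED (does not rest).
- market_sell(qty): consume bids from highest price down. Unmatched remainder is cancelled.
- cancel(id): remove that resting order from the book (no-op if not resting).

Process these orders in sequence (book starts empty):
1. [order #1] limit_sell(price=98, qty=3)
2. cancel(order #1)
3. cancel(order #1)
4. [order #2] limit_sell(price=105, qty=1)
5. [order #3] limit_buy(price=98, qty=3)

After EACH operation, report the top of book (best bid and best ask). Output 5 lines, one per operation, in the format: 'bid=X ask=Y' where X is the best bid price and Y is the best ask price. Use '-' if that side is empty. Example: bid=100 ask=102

Answer: bid=- ask=98
bid=- ask=-
bid=- ask=-
bid=- ask=105
bid=98 ask=105

Derivation:
After op 1 [order #1] limit_sell(price=98, qty=3): fills=none; bids=[-] asks=[#1:3@98]
After op 2 cancel(order #1): fills=none; bids=[-] asks=[-]
After op 3 cancel(order #1): fills=none; bids=[-] asks=[-]
After op 4 [order #2] limit_sell(price=105, qty=1): fills=none; bids=[-] asks=[#2:1@105]
After op 5 [order #3] limit_buy(price=98, qty=3): fills=none; bids=[#3:3@98] asks=[#2:1@105]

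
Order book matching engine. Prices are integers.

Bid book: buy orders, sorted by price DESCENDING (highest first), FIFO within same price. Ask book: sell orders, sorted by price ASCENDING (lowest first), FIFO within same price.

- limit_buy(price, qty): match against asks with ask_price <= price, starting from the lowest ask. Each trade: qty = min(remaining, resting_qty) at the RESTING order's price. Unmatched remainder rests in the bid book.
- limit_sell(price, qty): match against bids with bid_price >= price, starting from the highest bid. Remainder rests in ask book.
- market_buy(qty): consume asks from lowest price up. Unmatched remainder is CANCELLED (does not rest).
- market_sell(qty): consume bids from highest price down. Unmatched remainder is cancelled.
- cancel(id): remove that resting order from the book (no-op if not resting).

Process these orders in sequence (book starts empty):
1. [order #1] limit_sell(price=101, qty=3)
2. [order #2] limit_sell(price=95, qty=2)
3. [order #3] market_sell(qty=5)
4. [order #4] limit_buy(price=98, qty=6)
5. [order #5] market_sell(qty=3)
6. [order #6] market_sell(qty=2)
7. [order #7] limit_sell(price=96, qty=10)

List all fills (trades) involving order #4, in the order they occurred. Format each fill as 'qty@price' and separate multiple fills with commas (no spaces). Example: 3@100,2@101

Answer: 2@95,3@98,1@98

Derivation:
After op 1 [order #1] limit_sell(price=101, qty=3): fills=none; bids=[-] asks=[#1:3@101]
After op 2 [order #2] limit_sell(price=95, qty=2): fills=none; bids=[-] asks=[#2:2@95 #1:3@101]
After op 3 [order #3] market_sell(qty=5): fills=none; bids=[-] asks=[#2:2@95 #1:3@101]
After op 4 [order #4] limit_buy(price=98, qty=6): fills=#4x#2:2@95; bids=[#4:4@98] asks=[#1:3@101]
After op 5 [order #5] market_sell(qty=3): fills=#4x#5:3@98; bids=[#4:1@98] asks=[#1:3@101]
After op 6 [order #6] market_sell(qty=2): fills=#4x#6:1@98; bids=[-] asks=[#1:3@101]
After op 7 [order #7] limit_sell(price=96, qty=10): fills=none; bids=[-] asks=[#7:10@96 #1:3@101]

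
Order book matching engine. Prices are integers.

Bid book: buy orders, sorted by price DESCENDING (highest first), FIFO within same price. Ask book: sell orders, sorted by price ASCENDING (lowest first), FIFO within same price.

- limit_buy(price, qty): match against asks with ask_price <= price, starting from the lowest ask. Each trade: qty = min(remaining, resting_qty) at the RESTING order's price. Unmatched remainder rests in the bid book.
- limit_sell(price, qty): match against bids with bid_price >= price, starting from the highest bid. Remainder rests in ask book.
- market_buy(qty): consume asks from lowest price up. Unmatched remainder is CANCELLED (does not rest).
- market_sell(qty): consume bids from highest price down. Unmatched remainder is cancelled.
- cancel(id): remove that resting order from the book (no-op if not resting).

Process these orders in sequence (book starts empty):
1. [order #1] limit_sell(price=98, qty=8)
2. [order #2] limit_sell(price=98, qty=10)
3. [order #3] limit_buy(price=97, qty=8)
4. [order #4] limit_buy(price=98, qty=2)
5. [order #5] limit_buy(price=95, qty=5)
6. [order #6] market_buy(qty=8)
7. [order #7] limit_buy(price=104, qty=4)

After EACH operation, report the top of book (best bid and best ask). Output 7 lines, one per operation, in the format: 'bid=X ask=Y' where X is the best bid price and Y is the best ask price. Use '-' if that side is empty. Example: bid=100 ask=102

Answer: bid=- ask=98
bid=- ask=98
bid=97 ask=98
bid=97 ask=98
bid=97 ask=98
bid=97 ask=98
bid=97 ask=98

Derivation:
After op 1 [order #1] limit_sell(price=98, qty=8): fills=none; bids=[-] asks=[#1:8@98]
After op 2 [order #2] limit_sell(price=98, qty=10): fills=none; bids=[-] asks=[#1:8@98 #2:10@98]
After op 3 [order #3] limit_buy(price=97, qty=8): fills=none; bids=[#3:8@97] asks=[#1:8@98 #2:10@98]
After op 4 [order #4] limit_buy(price=98, qty=2): fills=#4x#1:2@98; bids=[#3:8@97] asks=[#1:6@98 #2:10@98]
After op 5 [order #5] limit_buy(price=95, qty=5): fills=none; bids=[#3:8@97 #5:5@95] asks=[#1:6@98 #2:10@98]
After op 6 [order #6] market_buy(qty=8): fills=#6x#1:6@98 #6x#2:2@98; bids=[#3:8@97 #5:5@95] asks=[#2:8@98]
After op 7 [order #7] limit_buy(price=104, qty=4): fills=#7x#2:4@98; bids=[#3:8@97 #5:5@95] asks=[#2:4@98]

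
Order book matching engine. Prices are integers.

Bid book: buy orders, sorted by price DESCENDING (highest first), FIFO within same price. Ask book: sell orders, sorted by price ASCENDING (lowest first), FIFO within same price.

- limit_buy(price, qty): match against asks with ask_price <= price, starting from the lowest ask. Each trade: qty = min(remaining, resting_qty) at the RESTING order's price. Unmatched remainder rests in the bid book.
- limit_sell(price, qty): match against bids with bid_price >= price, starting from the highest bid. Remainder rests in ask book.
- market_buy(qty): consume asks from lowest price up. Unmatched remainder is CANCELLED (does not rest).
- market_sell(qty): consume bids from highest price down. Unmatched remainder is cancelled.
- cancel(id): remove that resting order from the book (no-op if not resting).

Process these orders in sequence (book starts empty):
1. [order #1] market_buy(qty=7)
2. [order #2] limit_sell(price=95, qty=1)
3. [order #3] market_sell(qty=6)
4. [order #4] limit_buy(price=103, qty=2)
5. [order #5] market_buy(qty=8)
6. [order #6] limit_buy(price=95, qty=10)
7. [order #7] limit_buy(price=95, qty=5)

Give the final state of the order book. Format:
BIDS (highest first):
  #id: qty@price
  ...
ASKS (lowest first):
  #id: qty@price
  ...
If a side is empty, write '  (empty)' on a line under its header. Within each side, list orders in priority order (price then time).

Answer: BIDS (highest first):
  #4: 1@103
  #6: 10@95
  #7: 5@95
ASKS (lowest first):
  (empty)

Derivation:
After op 1 [order #1] market_buy(qty=7): fills=none; bids=[-] asks=[-]
After op 2 [order #2] limit_sell(price=95, qty=1): fills=none; bids=[-] asks=[#2:1@95]
After op 3 [order #3] market_sell(qty=6): fills=none; bids=[-] asks=[#2:1@95]
After op 4 [order #4] limit_buy(price=103, qty=2): fills=#4x#2:1@95; bids=[#4:1@103] asks=[-]
After op 5 [order #5] market_buy(qty=8): fills=none; bids=[#4:1@103] asks=[-]
After op 6 [order #6] limit_buy(price=95, qty=10): fills=none; bids=[#4:1@103 #6:10@95] asks=[-]
After op 7 [order #7] limit_buy(price=95, qty=5): fills=none; bids=[#4:1@103 #6:10@95 #7:5@95] asks=[-]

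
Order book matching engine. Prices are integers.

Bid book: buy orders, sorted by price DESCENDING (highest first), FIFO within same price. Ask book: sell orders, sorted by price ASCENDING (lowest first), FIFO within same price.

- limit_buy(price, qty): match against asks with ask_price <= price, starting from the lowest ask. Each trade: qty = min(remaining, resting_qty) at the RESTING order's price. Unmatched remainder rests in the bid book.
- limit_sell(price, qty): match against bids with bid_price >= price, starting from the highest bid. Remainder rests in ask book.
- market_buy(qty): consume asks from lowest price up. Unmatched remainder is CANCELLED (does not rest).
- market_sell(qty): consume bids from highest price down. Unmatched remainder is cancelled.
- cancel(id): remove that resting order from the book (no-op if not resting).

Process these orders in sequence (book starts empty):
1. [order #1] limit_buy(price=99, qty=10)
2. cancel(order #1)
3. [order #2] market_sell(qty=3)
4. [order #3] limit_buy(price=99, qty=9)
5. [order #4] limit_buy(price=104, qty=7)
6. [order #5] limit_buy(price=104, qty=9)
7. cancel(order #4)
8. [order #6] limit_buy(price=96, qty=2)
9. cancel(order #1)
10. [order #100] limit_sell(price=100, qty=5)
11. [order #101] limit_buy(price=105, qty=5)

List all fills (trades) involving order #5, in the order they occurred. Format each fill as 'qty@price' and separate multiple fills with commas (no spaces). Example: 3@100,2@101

After op 1 [order #1] limit_buy(price=99, qty=10): fills=none; bids=[#1:10@99] asks=[-]
After op 2 cancel(order #1): fills=none; bids=[-] asks=[-]
After op 3 [order #2] market_sell(qty=3): fills=none; bids=[-] asks=[-]
After op 4 [order #3] limit_buy(price=99, qty=9): fills=none; bids=[#3:9@99] asks=[-]
After op 5 [order #4] limit_buy(price=104, qty=7): fills=none; bids=[#4:7@104 #3:9@99] asks=[-]
After op 6 [order #5] limit_buy(price=104, qty=9): fills=none; bids=[#4:7@104 #5:9@104 #3:9@99] asks=[-]
After op 7 cancel(order #4): fills=none; bids=[#5:9@104 #3:9@99] asks=[-]
After op 8 [order #6] limit_buy(price=96, qty=2): fills=none; bids=[#5:9@104 #3:9@99 #6:2@96] asks=[-]
After op 9 cancel(order #1): fills=none; bids=[#5:9@104 #3:9@99 #6:2@96] asks=[-]
After op 10 [order #100] limit_sell(price=100, qty=5): fills=#5x#100:5@104; bids=[#5:4@104 #3:9@99 #6:2@96] asks=[-]
After op 11 [order #101] limit_buy(price=105, qty=5): fills=none; bids=[#101:5@105 #5:4@104 #3:9@99 #6:2@96] asks=[-]

Answer: 5@104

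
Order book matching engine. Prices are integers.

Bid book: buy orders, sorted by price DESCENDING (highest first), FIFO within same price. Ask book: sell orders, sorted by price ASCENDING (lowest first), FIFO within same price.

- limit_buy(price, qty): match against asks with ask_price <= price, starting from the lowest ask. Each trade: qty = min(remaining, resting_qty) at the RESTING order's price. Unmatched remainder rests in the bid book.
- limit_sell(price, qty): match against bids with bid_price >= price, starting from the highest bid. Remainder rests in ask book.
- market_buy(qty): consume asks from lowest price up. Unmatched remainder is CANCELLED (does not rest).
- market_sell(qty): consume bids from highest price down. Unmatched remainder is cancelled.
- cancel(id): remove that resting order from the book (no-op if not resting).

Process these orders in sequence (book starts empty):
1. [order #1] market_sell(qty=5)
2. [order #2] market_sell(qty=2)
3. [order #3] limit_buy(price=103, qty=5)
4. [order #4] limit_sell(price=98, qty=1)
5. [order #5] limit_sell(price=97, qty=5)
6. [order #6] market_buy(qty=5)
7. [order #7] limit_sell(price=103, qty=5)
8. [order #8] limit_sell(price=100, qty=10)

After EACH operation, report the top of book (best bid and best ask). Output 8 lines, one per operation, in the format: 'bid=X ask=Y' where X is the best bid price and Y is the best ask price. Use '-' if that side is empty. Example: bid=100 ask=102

Answer: bid=- ask=-
bid=- ask=-
bid=103 ask=-
bid=103 ask=-
bid=- ask=97
bid=- ask=-
bid=- ask=103
bid=- ask=100

Derivation:
After op 1 [order #1] market_sell(qty=5): fills=none; bids=[-] asks=[-]
After op 2 [order #2] market_sell(qty=2): fills=none; bids=[-] asks=[-]
After op 3 [order #3] limit_buy(price=103, qty=5): fills=none; bids=[#3:5@103] asks=[-]
After op 4 [order #4] limit_sell(price=98, qty=1): fills=#3x#4:1@103; bids=[#3:4@103] asks=[-]
After op 5 [order #5] limit_sell(price=97, qty=5): fills=#3x#5:4@103; bids=[-] asks=[#5:1@97]
After op 6 [order #6] market_buy(qty=5): fills=#6x#5:1@97; bids=[-] asks=[-]
After op 7 [order #7] limit_sell(price=103, qty=5): fills=none; bids=[-] asks=[#7:5@103]
After op 8 [order #8] limit_sell(price=100, qty=10): fills=none; bids=[-] asks=[#8:10@100 #7:5@103]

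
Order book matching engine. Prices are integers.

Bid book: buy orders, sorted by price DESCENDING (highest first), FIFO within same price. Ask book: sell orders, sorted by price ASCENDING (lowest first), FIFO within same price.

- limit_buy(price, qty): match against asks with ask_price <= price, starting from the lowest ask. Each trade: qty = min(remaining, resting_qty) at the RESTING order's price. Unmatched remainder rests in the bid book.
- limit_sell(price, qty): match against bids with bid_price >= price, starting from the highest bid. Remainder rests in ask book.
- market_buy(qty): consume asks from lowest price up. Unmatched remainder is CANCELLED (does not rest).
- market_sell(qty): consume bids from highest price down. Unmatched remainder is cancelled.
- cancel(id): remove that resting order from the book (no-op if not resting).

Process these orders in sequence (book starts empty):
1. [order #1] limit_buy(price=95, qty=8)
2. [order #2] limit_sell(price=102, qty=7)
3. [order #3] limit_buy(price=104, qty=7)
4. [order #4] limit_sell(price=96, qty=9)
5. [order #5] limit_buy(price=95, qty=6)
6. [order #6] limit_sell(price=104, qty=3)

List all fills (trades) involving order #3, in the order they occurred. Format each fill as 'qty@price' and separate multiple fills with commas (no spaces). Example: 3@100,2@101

Answer: 7@102

Derivation:
After op 1 [order #1] limit_buy(price=95, qty=8): fills=none; bids=[#1:8@95] asks=[-]
After op 2 [order #2] limit_sell(price=102, qty=7): fills=none; bids=[#1:8@95] asks=[#2:7@102]
After op 3 [order #3] limit_buy(price=104, qty=7): fills=#3x#2:7@102; bids=[#1:8@95] asks=[-]
After op 4 [order #4] limit_sell(price=96, qty=9): fills=none; bids=[#1:8@95] asks=[#4:9@96]
After op 5 [order #5] limit_buy(price=95, qty=6): fills=none; bids=[#1:8@95 #5:6@95] asks=[#4:9@96]
After op 6 [order #6] limit_sell(price=104, qty=3): fills=none; bids=[#1:8@95 #5:6@95] asks=[#4:9@96 #6:3@104]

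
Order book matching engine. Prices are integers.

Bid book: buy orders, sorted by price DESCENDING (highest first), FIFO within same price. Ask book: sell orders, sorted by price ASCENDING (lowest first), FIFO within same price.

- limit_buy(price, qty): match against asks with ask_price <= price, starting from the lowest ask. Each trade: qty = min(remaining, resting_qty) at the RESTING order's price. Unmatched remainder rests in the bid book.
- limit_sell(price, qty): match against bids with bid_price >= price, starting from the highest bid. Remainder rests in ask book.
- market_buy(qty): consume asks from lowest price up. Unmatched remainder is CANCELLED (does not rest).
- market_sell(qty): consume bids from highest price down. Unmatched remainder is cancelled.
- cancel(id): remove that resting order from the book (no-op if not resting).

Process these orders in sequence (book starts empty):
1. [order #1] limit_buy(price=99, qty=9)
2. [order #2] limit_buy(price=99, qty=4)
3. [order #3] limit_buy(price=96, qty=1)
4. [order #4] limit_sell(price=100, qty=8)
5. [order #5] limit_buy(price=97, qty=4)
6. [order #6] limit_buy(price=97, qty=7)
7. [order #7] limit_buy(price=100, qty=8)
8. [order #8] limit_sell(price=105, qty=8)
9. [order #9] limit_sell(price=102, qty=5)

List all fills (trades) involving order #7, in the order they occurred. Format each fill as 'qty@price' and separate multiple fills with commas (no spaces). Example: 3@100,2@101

After op 1 [order #1] limit_buy(price=99, qty=9): fills=none; bids=[#1:9@99] asks=[-]
After op 2 [order #2] limit_buy(price=99, qty=4): fills=none; bids=[#1:9@99 #2:4@99] asks=[-]
After op 3 [order #3] limit_buy(price=96, qty=1): fills=none; bids=[#1:9@99 #2:4@99 #3:1@96] asks=[-]
After op 4 [order #4] limit_sell(price=100, qty=8): fills=none; bids=[#1:9@99 #2:4@99 #3:1@96] asks=[#4:8@100]
After op 5 [order #5] limit_buy(price=97, qty=4): fills=none; bids=[#1:9@99 #2:4@99 #5:4@97 #3:1@96] asks=[#4:8@100]
After op 6 [order #6] limit_buy(price=97, qty=7): fills=none; bids=[#1:9@99 #2:4@99 #5:4@97 #6:7@97 #3:1@96] asks=[#4:8@100]
After op 7 [order #7] limit_buy(price=100, qty=8): fills=#7x#4:8@100; bids=[#1:9@99 #2:4@99 #5:4@97 #6:7@97 #3:1@96] asks=[-]
After op 8 [order #8] limit_sell(price=105, qty=8): fills=none; bids=[#1:9@99 #2:4@99 #5:4@97 #6:7@97 #3:1@96] asks=[#8:8@105]
After op 9 [order #9] limit_sell(price=102, qty=5): fills=none; bids=[#1:9@99 #2:4@99 #5:4@97 #6:7@97 #3:1@96] asks=[#9:5@102 #8:8@105]

Answer: 8@100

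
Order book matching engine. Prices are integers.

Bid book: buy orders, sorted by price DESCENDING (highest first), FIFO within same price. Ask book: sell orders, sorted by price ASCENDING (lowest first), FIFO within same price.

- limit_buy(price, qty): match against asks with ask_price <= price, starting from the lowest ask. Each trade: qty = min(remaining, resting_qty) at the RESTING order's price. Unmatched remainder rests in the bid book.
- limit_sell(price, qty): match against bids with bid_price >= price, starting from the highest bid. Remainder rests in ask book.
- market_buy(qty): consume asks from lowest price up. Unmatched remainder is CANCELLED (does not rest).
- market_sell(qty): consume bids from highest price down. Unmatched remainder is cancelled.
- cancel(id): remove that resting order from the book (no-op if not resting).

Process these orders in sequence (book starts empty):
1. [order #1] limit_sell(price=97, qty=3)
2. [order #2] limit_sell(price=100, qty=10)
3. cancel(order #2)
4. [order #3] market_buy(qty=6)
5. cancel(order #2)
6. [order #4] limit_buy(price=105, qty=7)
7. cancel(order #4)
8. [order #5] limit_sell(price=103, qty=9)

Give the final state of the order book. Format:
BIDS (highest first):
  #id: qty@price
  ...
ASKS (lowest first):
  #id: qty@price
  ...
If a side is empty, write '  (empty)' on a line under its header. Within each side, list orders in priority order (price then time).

After op 1 [order #1] limit_sell(price=97, qty=3): fills=none; bids=[-] asks=[#1:3@97]
After op 2 [order #2] limit_sell(price=100, qty=10): fills=none; bids=[-] asks=[#1:3@97 #2:10@100]
After op 3 cancel(order #2): fills=none; bids=[-] asks=[#1:3@97]
After op 4 [order #3] market_buy(qty=6): fills=#3x#1:3@97; bids=[-] asks=[-]
After op 5 cancel(order #2): fills=none; bids=[-] asks=[-]
After op 6 [order #4] limit_buy(price=105, qty=7): fills=none; bids=[#4:7@105] asks=[-]
After op 7 cancel(order #4): fills=none; bids=[-] asks=[-]
After op 8 [order #5] limit_sell(price=103, qty=9): fills=none; bids=[-] asks=[#5:9@103]

Answer: BIDS (highest first):
  (empty)
ASKS (lowest first):
  #5: 9@103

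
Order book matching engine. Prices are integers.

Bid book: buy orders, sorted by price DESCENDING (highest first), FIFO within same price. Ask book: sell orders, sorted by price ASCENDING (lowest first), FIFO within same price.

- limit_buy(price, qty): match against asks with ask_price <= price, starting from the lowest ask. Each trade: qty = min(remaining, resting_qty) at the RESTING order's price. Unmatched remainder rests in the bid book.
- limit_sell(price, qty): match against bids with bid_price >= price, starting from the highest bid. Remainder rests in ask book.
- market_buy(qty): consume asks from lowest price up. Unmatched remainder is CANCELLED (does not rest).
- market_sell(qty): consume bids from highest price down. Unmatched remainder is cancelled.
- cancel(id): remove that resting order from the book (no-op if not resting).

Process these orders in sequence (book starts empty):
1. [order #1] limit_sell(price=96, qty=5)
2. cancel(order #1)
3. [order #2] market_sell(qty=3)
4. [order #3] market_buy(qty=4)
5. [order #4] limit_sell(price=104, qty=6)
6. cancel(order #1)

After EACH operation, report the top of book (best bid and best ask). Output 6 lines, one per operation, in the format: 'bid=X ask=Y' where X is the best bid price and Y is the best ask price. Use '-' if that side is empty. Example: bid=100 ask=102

Answer: bid=- ask=96
bid=- ask=-
bid=- ask=-
bid=- ask=-
bid=- ask=104
bid=- ask=104

Derivation:
After op 1 [order #1] limit_sell(price=96, qty=5): fills=none; bids=[-] asks=[#1:5@96]
After op 2 cancel(order #1): fills=none; bids=[-] asks=[-]
After op 3 [order #2] market_sell(qty=3): fills=none; bids=[-] asks=[-]
After op 4 [order #3] market_buy(qty=4): fills=none; bids=[-] asks=[-]
After op 5 [order #4] limit_sell(price=104, qty=6): fills=none; bids=[-] asks=[#4:6@104]
After op 6 cancel(order #1): fills=none; bids=[-] asks=[#4:6@104]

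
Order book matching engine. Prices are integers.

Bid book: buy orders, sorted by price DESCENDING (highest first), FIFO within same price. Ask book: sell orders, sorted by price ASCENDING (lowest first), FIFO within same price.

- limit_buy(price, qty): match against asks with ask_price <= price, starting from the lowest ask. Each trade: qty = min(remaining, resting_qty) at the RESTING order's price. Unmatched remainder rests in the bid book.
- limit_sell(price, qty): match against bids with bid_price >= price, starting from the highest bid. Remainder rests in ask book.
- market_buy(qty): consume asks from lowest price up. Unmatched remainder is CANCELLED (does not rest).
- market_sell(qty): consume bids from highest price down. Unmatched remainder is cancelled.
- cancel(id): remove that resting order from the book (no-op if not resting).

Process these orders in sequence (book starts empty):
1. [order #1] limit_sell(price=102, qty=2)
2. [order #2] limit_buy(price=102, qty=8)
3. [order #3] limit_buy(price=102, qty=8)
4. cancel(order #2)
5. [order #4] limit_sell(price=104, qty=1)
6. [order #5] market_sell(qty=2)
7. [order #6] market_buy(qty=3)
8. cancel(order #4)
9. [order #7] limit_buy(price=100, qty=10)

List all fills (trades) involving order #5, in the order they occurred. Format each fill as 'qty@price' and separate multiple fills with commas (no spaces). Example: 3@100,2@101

Answer: 2@102

Derivation:
After op 1 [order #1] limit_sell(price=102, qty=2): fills=none; bids=[-] asks=[#1:2@102]
After op 2 [order #2] limit_buy(price=102, qty=8): fills=#2x#1:2@102; bids=[#2:6@102] asks=[-]
After op 3 [order #3] limit_buy(price=102, qty=8): fills=none; bids=[#2:6@102 #3:8@102] asks=[-]
After op 4 cancel(order #2): fills=none; bids=[#3:8@102] asks=[-]
After op 5 [order #4] limit_sell(price=104, qty=1): fills=none; bids=[#3:8@102] asks=[#4:1@104]
After op 6 [order #5] market_sell(qty=2): fills=#3x#5:2@102; bids=[#3:6@102] asks=[#4:1@104]
After op 7 [order #6] market_buy(qty=3): fills=#6x#4:1@104; bids=[#3:6@102] asks=[-]
After op 8 cancel(order #4): fills=none; bids=[#3:6@102] asks=[-]
After op 9 [order #7] limit_buy(price=100, qty=10): fills=none; bids=[#3:6@102 #7:10@100] asks=[-]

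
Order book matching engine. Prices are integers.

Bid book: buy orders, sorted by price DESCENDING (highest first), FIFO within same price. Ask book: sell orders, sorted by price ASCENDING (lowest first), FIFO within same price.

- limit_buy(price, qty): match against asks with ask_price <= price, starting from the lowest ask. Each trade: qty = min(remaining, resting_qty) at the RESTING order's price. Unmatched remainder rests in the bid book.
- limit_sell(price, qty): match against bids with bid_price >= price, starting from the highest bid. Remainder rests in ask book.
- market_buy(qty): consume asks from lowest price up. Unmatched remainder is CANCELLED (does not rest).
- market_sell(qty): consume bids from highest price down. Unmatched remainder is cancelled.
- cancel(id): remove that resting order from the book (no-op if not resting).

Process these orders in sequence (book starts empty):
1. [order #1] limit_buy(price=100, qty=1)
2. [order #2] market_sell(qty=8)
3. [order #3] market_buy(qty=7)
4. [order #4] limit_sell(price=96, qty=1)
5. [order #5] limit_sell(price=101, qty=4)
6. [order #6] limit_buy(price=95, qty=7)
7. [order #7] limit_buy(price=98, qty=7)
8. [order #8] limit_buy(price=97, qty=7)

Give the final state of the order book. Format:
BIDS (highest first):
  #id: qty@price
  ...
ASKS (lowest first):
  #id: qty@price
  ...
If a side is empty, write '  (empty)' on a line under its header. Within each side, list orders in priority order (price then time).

After op 1 [order #1] limit_buy(price=100, qty=1): fills=none; bids=[#1:1@100] asks=[-]
After op 2 [order #2] market_sell(qty=8): fills=#1x#2:1@100; bids=[-] asks=[-]
After op 3 [order #3] market_buy(qty=7): fills=none; bids=[-] asks=[-]
After op 4 [order #4] limit_sell(price=96, qty=1): fills=none; bids=[-] asks=[#4:1@96]
After op 5 [order #5] limit_sell(price=101, qty=4): fills=none; bids=[-] asks=[#4:1@96 #5:4@101]
After op 6 [order #6] limit_buy(price=95, qty=7): fills=none; bids=[#6:7@95] asks=[#4:1@96 #5:4@101]
After op 7 [order #7] limit_buy(price=98, qty=7): fills=#7x#4:1@96; bids=[#7:6@98 #6:7@95] asks=[#5:4@101]
After op 8 [order #8] limit_buy(price=97, qty=7): fills=none; bids=[#7:6@98 #8:7@97 #6:7@95] asks=[#5:4@101]

Answer: BIDS (highest first):
  #7: 6@98
  #8: 7@97
  #6: 7@95
ASKS (lowest first):
  #5: 4@101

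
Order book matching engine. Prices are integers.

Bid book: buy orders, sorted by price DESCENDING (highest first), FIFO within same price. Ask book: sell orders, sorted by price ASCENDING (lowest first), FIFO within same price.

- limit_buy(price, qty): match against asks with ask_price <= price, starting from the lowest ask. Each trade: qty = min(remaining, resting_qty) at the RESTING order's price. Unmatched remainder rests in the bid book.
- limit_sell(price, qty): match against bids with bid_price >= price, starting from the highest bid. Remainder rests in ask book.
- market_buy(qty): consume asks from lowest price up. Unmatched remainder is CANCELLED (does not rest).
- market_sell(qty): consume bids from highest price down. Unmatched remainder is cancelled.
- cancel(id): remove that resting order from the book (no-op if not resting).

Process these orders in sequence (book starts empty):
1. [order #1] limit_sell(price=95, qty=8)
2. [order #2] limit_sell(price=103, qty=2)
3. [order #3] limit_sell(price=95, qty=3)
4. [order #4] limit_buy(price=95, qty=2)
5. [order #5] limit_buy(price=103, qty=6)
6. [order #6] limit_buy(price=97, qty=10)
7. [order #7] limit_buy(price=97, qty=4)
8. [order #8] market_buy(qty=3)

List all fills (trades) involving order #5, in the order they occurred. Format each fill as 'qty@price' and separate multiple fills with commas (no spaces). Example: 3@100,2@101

After op 1 [order #1] limit_sell(price=95, qty=8): fills=none; bids=[-] asks=[#1:8@95]
After op 2 [order #2] limit_sell(price=103, qty=2): fills=none; bids=[-] asks=[#1:8@95 #2:2@103]
After op 3 [order #3] limit_sell(price=95, qty=3): fills=none; bids=[-] asks=[#1:8@95 #3:3@95 #2:2@103]
After op 4 [order #4] limit_buy(price=95, qty=2): fills=#4x#1:2@95; bids=[-] asks=[#1:6@95 #3:3@95 #2:2@103]
After op 5 [order #5] limit_buy(price=103, qty=6): fills=#5x#1:6@95; bids=[-] asks=[#3:3@95 #2:2@103]
After op 6 [order #6] limit_buy(price=97, qty=10): fills=#6x#3:3@95; bids=[#6:7@97] asks=[#2:2@103]
After op 7 [order #7] limit_buy(price=97, qty=4): fills=none; bids=[#6:7@97 #7:4@97] asks=[#2:2@103]
After op 8 [order #8] market_buy(qty=3): fills=#8x#2:2@103; bids=[#6:7@97 #7:4@97] asks=[-]

Answer: 6@95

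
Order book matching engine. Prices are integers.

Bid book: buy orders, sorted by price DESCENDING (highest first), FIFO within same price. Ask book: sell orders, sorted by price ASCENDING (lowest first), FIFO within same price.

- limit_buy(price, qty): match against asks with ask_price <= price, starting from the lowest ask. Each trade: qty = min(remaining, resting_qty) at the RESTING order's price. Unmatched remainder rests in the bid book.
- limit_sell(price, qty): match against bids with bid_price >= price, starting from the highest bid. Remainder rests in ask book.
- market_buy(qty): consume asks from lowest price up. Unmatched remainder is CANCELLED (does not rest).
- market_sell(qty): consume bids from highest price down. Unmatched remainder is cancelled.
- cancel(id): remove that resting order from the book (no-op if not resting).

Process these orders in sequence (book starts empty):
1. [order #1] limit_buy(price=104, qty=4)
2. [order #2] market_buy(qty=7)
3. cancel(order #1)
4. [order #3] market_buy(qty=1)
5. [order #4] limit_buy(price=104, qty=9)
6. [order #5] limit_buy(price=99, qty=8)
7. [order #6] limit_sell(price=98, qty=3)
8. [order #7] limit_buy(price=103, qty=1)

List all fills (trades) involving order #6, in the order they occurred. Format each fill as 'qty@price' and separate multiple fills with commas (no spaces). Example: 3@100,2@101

Answer: 3@104

Derivation:
After op 1 [order #1] limit_buy(price=104, qty=4): fills=none; bids=[#1:4@104] asks=[-]
After op 2 [order #2] market_buy(qty=7): fills=none; bids=[#1:4@104] asks=[-]
After op 3 cancel(order #1): fills=none; bids=[-] asks=[-]
After op 4 [order #3] market_buy(qty=1): fills=none; bids=[-] asks=[-]
After op 5 [order #4] limit_buy(price=104, qty=9): fills=none; bids=[#4:9@104] asks=[-]
After op 6 [order #5] limit_buy(price=99, qty=8): fills=none; bids=[#4:9@104 #5:8@99] asks=[-]
After op 7 [order #6] limit_sell(price=98, qty=3): fills=#4x#6:3@104; bids=[#4:6@104 #5:8@99] asks=[-]
After op 8 [order #7] limit_buy(price=103, qty=1): fills=none; bids=[#4:6@104 #7:1@103 #5:8@99] asks=[-]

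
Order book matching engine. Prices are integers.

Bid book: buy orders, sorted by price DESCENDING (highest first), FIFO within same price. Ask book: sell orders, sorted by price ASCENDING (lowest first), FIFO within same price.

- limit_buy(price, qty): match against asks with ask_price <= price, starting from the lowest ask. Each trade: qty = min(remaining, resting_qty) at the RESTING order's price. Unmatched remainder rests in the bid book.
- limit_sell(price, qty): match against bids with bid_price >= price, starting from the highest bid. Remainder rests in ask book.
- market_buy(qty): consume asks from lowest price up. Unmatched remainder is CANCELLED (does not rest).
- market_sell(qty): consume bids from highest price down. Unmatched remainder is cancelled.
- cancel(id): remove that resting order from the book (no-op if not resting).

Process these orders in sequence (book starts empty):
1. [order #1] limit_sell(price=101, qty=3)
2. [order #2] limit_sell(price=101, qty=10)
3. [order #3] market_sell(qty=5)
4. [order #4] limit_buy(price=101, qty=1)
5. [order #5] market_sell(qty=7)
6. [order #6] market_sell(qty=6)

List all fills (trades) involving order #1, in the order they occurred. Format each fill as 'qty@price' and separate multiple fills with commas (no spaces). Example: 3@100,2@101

After op 1 [order #1] limit_sell(price=101, qty=3): fills=none; bids=[-] asks=[#1:3@101]
After op 2 [order #2] limit_sell(price=101, qty=10): fills=none; bids=[-] asks=[#1:3@101 #2:10@101]
After op 3 [order #3] market_sell(qty=5): fills=none; bids=[-] asks=[#1:3@101 #2:10@101]
After op 4 [order #4] limit_buy(price=101, qty=1): fills=#4x#1:1@101; bids=[-] asks=[#1:2@101 #2:10@101]
After op 5 [order #5] market_sell(qty=7): fills=none; bids=[-] asks=[#1:2@101 #2:10@101]
After op 6 [order #6] market_sell(qty=6): fills=none; bids=[-] asks=[#1:2@101 #2:10@101]

Answer: 1@101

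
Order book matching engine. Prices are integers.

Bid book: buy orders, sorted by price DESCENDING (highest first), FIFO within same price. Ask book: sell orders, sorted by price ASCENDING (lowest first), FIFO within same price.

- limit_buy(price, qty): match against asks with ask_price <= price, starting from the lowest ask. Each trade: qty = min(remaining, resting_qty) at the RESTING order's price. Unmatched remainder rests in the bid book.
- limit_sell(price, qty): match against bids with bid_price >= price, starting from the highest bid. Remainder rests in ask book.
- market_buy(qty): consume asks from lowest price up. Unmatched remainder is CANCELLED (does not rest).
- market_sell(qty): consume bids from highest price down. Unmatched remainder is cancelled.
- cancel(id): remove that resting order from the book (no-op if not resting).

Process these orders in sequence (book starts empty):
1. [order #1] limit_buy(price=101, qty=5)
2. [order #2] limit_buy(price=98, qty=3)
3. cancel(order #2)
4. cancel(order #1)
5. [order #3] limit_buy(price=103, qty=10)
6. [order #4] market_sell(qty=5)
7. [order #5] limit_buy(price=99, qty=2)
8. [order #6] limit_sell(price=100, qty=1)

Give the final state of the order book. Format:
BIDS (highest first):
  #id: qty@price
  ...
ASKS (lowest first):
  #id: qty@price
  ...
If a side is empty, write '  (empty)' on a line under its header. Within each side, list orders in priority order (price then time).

Answer: BIDS (highest first):
  #3: 4@103
  #5: 2@99
ASKS (lowest first):
  (empty)

Derivation:
After op 1 [order #1] limit_buy(price=101, qty=5): fills=none; bids=[#1:5@101] asks=[-]
After op 2 [order #2] limit_buy(price=98, qty=3): fills=none; bids=[#1:5@101 #2:3@98] asks=[-]
After op 3 cancel(order #2): fills=none; bids=[#1:5@101] asks=[-]
After op 4 cancel(order #1): fills=none; bids=[-] asks=[-]
After op 5 [order #3] limit_buy(price=103, qty=10): fills=none; bids=[#3:10@103] asks=[-]
After op 6 [order #4] market_sell(qty=5): fills=#3x#4:5@103; bids=[#3:5@103] asks=[-]
After op 7 [order #5] limit_buy(price=99, qty=2): fills=none; bids=[#3:5@103 #5:2@99] asks=[-]
After op 8 [order #6] limit_sell(price=100, qty=1): fills=#3x#6:1@103; bids=[#3:4@103 #5:2@99] asks=[-]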